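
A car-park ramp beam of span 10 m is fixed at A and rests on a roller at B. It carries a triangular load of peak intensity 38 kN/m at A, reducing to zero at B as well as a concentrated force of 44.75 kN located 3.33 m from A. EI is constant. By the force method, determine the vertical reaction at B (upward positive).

Release the roller at B. Primary structure: cantilever fixed at A.
Downward deflection at the released point B due to the loads:
  triangular load, peak 38 at the fixed end: w₀L⁴/(30EI) = 12667/EI
  point load 44.75 at a = 3.33: Pa²(3L − a)/(6EI) = 2206/EI
  δ_0 = 14872/EI
Tip deflection under a unit load at B: L³/(3EI) = 333.3/EI.
The prop prevents deflection at B: R_B = δ_0/δ_{BB} = 14872/333.3 = 44.62 kN.

R_B = 44.62 kN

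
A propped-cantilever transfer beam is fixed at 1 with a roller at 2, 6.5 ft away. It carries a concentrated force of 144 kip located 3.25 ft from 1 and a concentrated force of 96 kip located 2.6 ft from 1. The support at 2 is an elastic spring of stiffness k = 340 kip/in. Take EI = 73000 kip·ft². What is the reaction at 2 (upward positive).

R_2 = 54.35 kip

Choose R_2 as the redundant. The primary structure is the cantilever fixed at 1.
Downward deflection at the released point 2 due to the loads:
  point load 144 at a = 3.25: Pa²(3L − a)/(6EI) = 4119/EI
  point load 96 at a = 2.6: Pa²(3L − a)/(6EI) = 1828/EI
  δ_0 = 5947/EI
Tip deflection under a unit load at 2: L³/(3EI) = 91.54/EI.
With EI = 73000 kip·ft²: δ_0 = 0.08147 ft and δ_{22} = 0.001254 ft/kip.
Compatibility — the spring shortens by R_2/k under the reaction it provides: δ_0 − R_2·δ_{22} = R_2/k. With 1/k = 1/(340×12) ft/kip = 0.000245 ft/kip, R_2 = δ_0 / (δ_{22} + 1/k) = 0.08147 / (0.001254 + 0.000245) = 54.35 kip.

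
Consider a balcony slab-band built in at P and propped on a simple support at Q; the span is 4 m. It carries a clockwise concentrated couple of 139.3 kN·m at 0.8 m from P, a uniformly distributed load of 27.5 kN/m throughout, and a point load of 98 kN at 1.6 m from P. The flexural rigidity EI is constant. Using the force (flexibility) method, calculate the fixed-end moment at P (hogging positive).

M_P = 194.3 kN·m

Take the reaction at Q as the redundant and release it; the primary structure is a cantilever fixed at P.
Deflection at Q on the released cantilever, summing each load's contribution:
  clockwise couple 139.3 at a = 0.8: M₀a(2L − a)/(2EI) = 401.2/EI
  UDL 27.5: wL⁴/(8EI) = 880/EI
  point load 98 at a = 1.6: Pa²(3L − a)/(6EI) = 434.9/EI
  δ_0 = 1716/EI
Tip deflection under a unit load at Q: L³/(3EI) = 21.33/EI.
Compatibility at Q: δ_0 − R_Q·δ_{QQ} = 0, so R_Q = 1716/21.33 = 80.44 kN.
Moment equilibrium about P: M_P = Σ(load moments about P) − R_Q·L = 516.1 − 80.44×4 = 194.3 kN·m.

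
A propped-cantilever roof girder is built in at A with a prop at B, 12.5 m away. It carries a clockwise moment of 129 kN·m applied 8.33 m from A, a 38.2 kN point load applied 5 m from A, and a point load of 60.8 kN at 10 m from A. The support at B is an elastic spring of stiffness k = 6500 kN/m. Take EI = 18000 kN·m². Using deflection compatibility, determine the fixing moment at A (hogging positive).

M_A = 125.1 kN·m

Release the roller at B. Primary structure: cantilever fixed at A.
Free-end deflection of the primary structure under the applied loading (downward +):
  clockwise couple 129 at a = 8.33: M₀a(2L − a)/(2EI) = 8957/EI
  point load 38.2 at a = 5: Pa²(3L − a)/(6EI) = 5173/EI
  point load 60.8 at a = 10: Pa²(3L − a)/(6EI) = 27867/EI
  δ_0 = 41996/EI
Tip deflection under a unit load at B: L³/(3EI) = 651/EI.
With EI = 18000 kN·m²: δ_0 = 2.3331 m and δ_{BB} = 0.036169 m/kN.
Compatibility — the spring shortens by R_B/k under the reaction it provides: δ_0 − R_B·δ_{BB} = R_B/k. With 1/k = 0.000154 m/kN, R_B = δ_0 / (δ_{BB} + 1/k) = 2.3331 / (0.036169 + 0.000154) = 64.23 kN.
Moment equilibrium about A: M_A = Σ(load moments about A) − R_B·L = 928 − 64.23×12.5 = 125.1 kN·m.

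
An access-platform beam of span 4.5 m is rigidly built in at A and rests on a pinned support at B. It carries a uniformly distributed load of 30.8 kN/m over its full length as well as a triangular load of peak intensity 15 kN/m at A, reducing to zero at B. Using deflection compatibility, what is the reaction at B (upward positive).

R_B = 58.73 kN

Choose R_B as the redundant. The primary structure is the cantilever fixed at A.
Primary-structure tip deflection at B by superposition:
  UDL 30.8: wL⁴/(8EI) = 1579/EI
  triangular load, peak 15 at the fixed end: w₀L⁴/(30EI) = 205/EI
  δ_0 = 1784/EI
Tip deflection under a unit load at B: L³/(3EI) = 30.38/EI.
Compatibility at B: δ_0 − R_B·δ_{BB} = 0, so R_B = 1784/30.38 = 58.73 kN.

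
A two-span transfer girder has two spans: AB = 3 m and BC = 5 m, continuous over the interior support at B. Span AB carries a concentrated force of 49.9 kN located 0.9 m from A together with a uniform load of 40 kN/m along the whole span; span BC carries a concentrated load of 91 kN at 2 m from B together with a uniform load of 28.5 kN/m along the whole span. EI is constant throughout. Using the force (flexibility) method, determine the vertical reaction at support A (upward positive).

Take M_B as the redundant. Released structure: two simple spans AB and BC with a hinge at B.
End slopes at the hinge B, treating each span as simply supported:
  span AB: point load 49.9 at a = 0.9: Pab(L + a)/(6LEI) = 20.43/EI
  span AB: UDL 40: wL³/(24EI) = 45/EI
  span BC: point load 91 at a = 2: Pab(L + b)/(6LEI) = 145.6/EI
  span BC: UDL 28.5: wL³/(24EI) = 148.4/EI
  relative rotation θ_0 = (65.43 + 294)/EI = 359.5/EI
A unit hogging moment at B produces rotation L₁/(3EI) + L₂/(3EI) = 2.667/EI.
Slope continuity at B: θ_0 = M_B·2.667/EI, so M_B = 359.5/2.667 = 134.8 kN·m (hogging).
Span AB, ΣM about A with M_B applied at B: R_B^{AB}·3 = 224.9 + 134.8, so R_B^{AB} = 119.9 kN and R_A = 169.9 − 119.9 = 50 kN.

R_A = 50 kN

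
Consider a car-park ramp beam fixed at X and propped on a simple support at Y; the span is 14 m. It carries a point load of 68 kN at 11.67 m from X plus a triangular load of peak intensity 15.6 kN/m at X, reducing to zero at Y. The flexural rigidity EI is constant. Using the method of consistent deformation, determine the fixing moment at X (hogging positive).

M_X = 280.9 kN·m

Release the roller at Y. Primary structure: cantilever fixed at X.
Downward deflection at the released point Y due to the loads:
  point load 68 at a = 11.67: Pa²(3L − a)/(6EI) = 46814/EI
  triangular load, peak 15.6 at the fixed end: w₀L⁴/(30EI) = 19976/EI
  δ_0 = 66790/EI
Tip deflection under a unit load at Y: L³/(3EI) = 914.7/EI.
Compatibility at Y: δ_0 − R_Y·δ_{YY} = 0, so R_Y = 66790/914.7 = 73.02 kN.
Moment equilibrium about X: M_X = Σ(load moments about X) − R_Y·L = 1303 − 73.02×14 = 280.9 kN·m.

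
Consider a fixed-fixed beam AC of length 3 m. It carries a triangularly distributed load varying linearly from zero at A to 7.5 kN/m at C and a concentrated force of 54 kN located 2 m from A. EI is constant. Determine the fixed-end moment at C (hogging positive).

M_C = 27.38 kN·m

Release both end moments; the primary structure is a simply-supported span AC with redundants M_A and M_C.
On the primary (simply-supported) span, the end slopes from the loading are:
  at A: triangular load, peak 7.5: 7w₀L³/(360EI) = 3.938/EI
  at C: triangular load, peak 7.5: w₀L³/(45EI) = 4.5/EI
  at A: point load 54 at a = 2: Pab(L + b)/(6LEI) = 24/EI
  at C: point load 54 at a = 2: Pab(L + a)/(6LEI) = 30/EI
  θ_A0 = 27.94/EI,  θ_C0 = 34.5/EI
Flexibility coefficients: a unit moment at one end gives L/(3EI) there and L/(6EI) at the far end, so f₁₁ = f₂₂ = 1/EI and f₁₂ = f₂₁ = 0.5/EI.
Compatibility — zero rotation at each built-in end:
  1 M_A + 0.5 M_C = 27.94
  0.5 M_A + 1 M_C = 34.5
Solving the pair gives M_A = 14.25 kN·m and M_C = 27.38 kN·m (hogging).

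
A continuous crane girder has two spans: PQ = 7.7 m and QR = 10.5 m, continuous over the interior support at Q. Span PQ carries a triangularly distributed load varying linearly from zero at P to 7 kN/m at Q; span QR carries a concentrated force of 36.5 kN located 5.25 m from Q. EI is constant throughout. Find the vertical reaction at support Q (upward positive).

Insert a hinge at Q; M_Q is the redundant, and each span becomes simply supported.
End slopes at the hinge Q, treating each span as simply supported:
  span PQ: triangular load, peak 7: w₀L³/(45EI) = 71.02/EI
  span QR: point load 36.5 at a = 5.25: Pab(L + b)/(6LEI) = 251.5/EI
  relative rotation θ_0 = (71.02 + 251.5)/EI = 322.5/EI
A unit hogging moment at Q produces rotation L₁/(3EI) + L₂/(3EI) = 6.067/EI.
Slope continuity at Q: θ_0 = M_Q·6.067/EI, so M_Q = 322.5/6.067 = 53.16 kN·m (hogging).
Span PQ, ΣM about P with M_Q applied at Q: R_Q^{PQ}·7.7 = 138.3 + 53.16, so R_Q^{PQ} = 24.87 kN and R_P = 26.95 − 24.87 = 2.079 kN.
Span QR, ΣM about R: R_Q^{QR}·10.5 = 191.6 + 53.16, so R_Q^{QR} = 23.31 kN and R_R = 36.5 − 23.31 = 13.19 kN.
R_Q = 24.87 + 23.31 = 48.18 kN.

R_Q = 48.18 kN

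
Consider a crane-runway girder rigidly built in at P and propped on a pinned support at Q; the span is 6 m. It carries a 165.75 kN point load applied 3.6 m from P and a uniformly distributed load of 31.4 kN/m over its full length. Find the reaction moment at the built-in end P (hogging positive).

Take the reaction at Q as the redundant and release it; the primary structure is a cantilever fixed at P.
Downward deflection at the released point Q due to the loads:
  point load 165.75 at a = 3.6: Pa²(3L − a)/(6EI) = 5155/EI
  UDL 31.4: wL⁴/(8EI) = 5087/EI
  δ_0 = 10242/EI
Flexibility coefficient — unit upward force at Q: δ_{QQ} = L³/(3EI) = 72/EI.
Compatibility at Q: δ_0 − R_Q·δ_{QQ} = 0, so R_Q = 10242/72 = 142.3 kN.
Moment equilibrium about P: M_P = Σ(load moments about P) − R_Q·L = 1162 − 142.3×6 = 308.4 kN·m.

M_P = 308.4 kN·m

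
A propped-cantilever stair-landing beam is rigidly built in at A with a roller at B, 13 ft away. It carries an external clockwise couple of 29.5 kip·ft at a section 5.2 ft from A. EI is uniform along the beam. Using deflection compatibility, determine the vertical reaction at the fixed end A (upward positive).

Remove the prop at B; the released (primary) structure is a cantilever built in at A.
Downward deflection at the released point B due to the loads:
  clockwise couple 29.5 at a = 5.2: M₀a(2L − a)/(2EI) = 1595/EI
Flexibility coefficient — unit upward force at B: δ_{BB} = L³/(3EI) = 732.3/EI.
Compatibility at B: δ_0 − R_B·δ_{BB} = 0, so R_B = 1595/732.3 = 2.178 kip.
Vertical equilibrium: R_A = ΣP − R_B = 0 − 2.178 = -2.178 kip.

R_A = -2.178 kip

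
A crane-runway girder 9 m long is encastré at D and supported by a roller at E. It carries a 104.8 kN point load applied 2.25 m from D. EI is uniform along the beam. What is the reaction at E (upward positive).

Take the reaction at E as the redundant and release it; the primary structure is a cantilever fixed at D.
Primary-structure tip deflection at E by superposition:
  point load 104.8 at a = 2.25: Pa²(3L − a)/(6EI) = 2189/EI
Tip deflection under a unit load at E: L³/(3EI) = 243/EI.
Compatibility at E: δ_0 − R_E·δ_{EE} = 0, so R_E = 2189/243 = 9.006 kN.

R_E = 9.006 kN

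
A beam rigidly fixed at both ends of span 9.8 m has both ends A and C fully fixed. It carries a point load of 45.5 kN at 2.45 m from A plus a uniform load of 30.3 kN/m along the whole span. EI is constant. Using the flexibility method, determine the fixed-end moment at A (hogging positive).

Take the two fixed-end moments M_A, M_C as redundants; the released structure is the simple span AC.
End rotations of the released simple span under the applied load (×1/EI):
  at A: point load 45.5 at a = 2.45: Pab(L + b)/(6LEI) = 239/EI
  at C: point load 45.5 at a = 2.45: Pab(L + a)/(6LEI) = 170.7/EI
  at A: UDL 30.3: wL³/(24EI) = 1188/EI
  at C: UDL 30.3: wL³/(24EI) = 1188/EI
  θ_A0 = 1427/EI,  θ_C0 = 1359/EI
Flexibility coefficients: a unit moment at one end gives L/(3EI) there and L/(6EI) at the far end, so f₁₁ = f₂₂ = 3.267/EI and f₁₂ = f₂₁ = 1.633/EI.
Compatibility — zero rotation at each built-in end:
  3.267 M_A + 1.633 M_C = 1427
  1.633 M_A + 3.267 M_C = 1359
Solving the pair gives M_A = 305.2 kN·m and M_C = 263.4 kN·m (hogging).

M_A = 305.2 kN·m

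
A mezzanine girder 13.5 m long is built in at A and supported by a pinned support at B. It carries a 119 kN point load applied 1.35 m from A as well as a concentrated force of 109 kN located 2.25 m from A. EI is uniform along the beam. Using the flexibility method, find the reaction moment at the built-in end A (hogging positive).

Choose R_B as the redundant. The primary structure is the cantilever fixed at A.
Deflection at B on the released cantilever, summing each load's contribution:
  point load 119 at a = 1.35: Pa²(3L − a)/(6EI) = 1415/EI
  point load 109 at a = 2.25: Pa²(3L − a)/(6EI) = 3518/EI
  δ_0 = 4933/EI
Flexibility coefficient — unit upward force at B: δ_{BB} = L³/(3EI) = 820.1/EI.
Compatibility at B: δ_0 − R_B·δ_{BB} = 0, so R_B = 4933/820.1 = 6.015 kN.
Moment equilibrium about A: M_A = Σ(load moments about A) − R_B·L = 405.9 − 6.015×13.5 = 324.7 kN·m.

M_A = 324.7 kN·m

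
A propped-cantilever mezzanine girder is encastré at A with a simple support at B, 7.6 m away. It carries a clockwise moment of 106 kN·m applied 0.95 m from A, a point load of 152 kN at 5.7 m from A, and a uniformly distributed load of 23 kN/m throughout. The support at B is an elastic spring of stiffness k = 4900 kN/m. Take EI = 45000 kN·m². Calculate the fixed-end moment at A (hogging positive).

M_A = 445 kN·m

Choose R_B as the redundant. The primary structure is the cantilever fixed at A.
Deflection at B on the released cantilever, summing each load's contribution:
  clockwise couple 106 at a = 0.95: M₀a(2L − a)/(2EI) = 717.5/EI
  point load 152 at a = 5.7: Pa²(3L − a)/(6EI) = 14075/EI
  UDL 23: wL⁴/(8EI) = 9592/EI
  δ_0 = 24384/EI
Tip deflection under a unit load at B: L³/(3EI) = 146.3/EI.
With EI = 45000 kN·m²: δ_0 = 0.54186 m and δ_{BB} = 0.003252 m/kN.
Compatibility — the spring shortens by R_B/k under the reaction it provides: δ_0 − R_B·δ_{BB} = R_B/k. With 1/k = 0.000204 m/kN, R_B = δ_0 / (δ_{BB} + 1/k) = 0.54186 / (0.003252 + 0.000204) = 156.8 kN.
Moment equilibrium about A: M_A = Σ(load moments about A) − R_B·L = 1637 − 156.8×7.6 = 445 kN·m.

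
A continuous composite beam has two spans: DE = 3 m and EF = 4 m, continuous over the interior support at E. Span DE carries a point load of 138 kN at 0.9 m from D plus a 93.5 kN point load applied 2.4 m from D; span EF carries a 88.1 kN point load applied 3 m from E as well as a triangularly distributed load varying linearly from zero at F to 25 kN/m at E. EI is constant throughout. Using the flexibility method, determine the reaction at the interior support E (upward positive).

R_E = 218.4 kN

Release continuity at E by inserting a hinge; the redundant is the internal moment M_E. The primary structure is two simply-supported spans DE and EF.
Discontinuity in slope at E on the released structure — sum the simple-span end rotations:
  span DE: point load 138 at a = 0.9: Pab(L + a)/(6LEI) = 56.51/EI
  span DE: point load 93.5 at a = 2.4: Pab(L + a)/(6LEI) = 40.39/EI
  span EF: point load 88.1 at a = 3: Pab(L + b)/(6LEI) = 55.06/EI
  span EF: triangular load, peak 25: w₀L³/(45EI) = 35.56/EI
  relative rotation θ_0 = (96.9 + 90.62)/EI = 187.5/EI
A unit hogging moment at E produces rotation L₁/(3EI) + L₂/(3EI) = 2.333/EI.
Slope continuity at E: θ_0 = M_E·2.333/EI, so M_E = 187.5/2.333 = 80.37 kN·m (hogging).
Span DE, ΣM about D with M_E applied at E: R_E^{DE}·3 = 348.6 + 80.37, so R_E^{DE} = 143 kN and R_D = 231.5 − 143 = 88.51 kN.
Span EF, ΣM about F: R_E^{EF}·4 = 221.4 + 80.37, so R_E^{EF} = 75.45 kN and R_F = 138.1 − 75.45 = 62.65 kN.
R_E = 143 + 75.45 = 218.4 kN.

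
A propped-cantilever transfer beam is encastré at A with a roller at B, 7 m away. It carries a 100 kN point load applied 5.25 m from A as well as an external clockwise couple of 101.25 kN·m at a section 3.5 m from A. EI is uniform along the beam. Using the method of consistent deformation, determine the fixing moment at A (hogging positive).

Release the roller at B. Primary structure: cantilever fixed at A.
Primary-structure tip deflection at B by superposition:
  point load 100 at a = 5.25: Pa²(3L − a)/(6EI) = 7235/EI
  clockwise couple 101.25 at a = 3.5: M₀a(2L − a)/(2EI) = 1860/EI
  δ_0 = 9096/EI
Flexibility coefficient — unit upward force at B: δ_{BB} = L³/(3EI) = 114.3/EI.
Compatibility at B: δ_0 − R_B·δ_{BB} = 0, so R_B = 9096/114.3 = 79.55 kN.
Moment equilibrium about A: M_A = Σ(load moments about A) − R_B·L = 626.2 − 79.55×7 = 69.38 kN·m.

M_A = 69.38 kN·m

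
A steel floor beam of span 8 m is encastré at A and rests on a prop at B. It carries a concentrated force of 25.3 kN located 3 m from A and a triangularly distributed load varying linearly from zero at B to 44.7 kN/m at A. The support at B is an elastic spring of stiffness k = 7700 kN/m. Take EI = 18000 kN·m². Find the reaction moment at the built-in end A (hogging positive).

M_A = 233.6 kN·m

Remove the prop at B; the released (primary) structure is a cantilever built in at A.
Primary-structure tip deflection at B by superposition:
  point load 25.3 at a = 3: Pa²(3L − a)/(6EI) = 797/EI
  triangular load, peak 44.7 at the fixed end: w₀L⁴/(30EI) = 6103/EI
  δ_0 = 6900/EI
Flexibility coefficient — unit upward force at B: δ_{BB} = L³/(3EI) = 170.7/EI.
With EI = 18000 kN·m²: δ_0 = 0.38333 m and δ_{BB} = 0.009481 m/kN.
Compatibility — the spring shortens by R_B/k under the reaction it provides: δ_0 − R_B·δ_{BB} = R_B/k. With 1/k = 0.00013 m/kN, R_B = δ_0 / (δ_{BB} + 1/k) = 0.38333 / (0.009481 + 0.00013) = 39.88 kN.
Moment equilibrium about A: M_A = Σ(load moments about A) − R_B·L = 552.7 − 39.88×8 = 233.6 kN·m.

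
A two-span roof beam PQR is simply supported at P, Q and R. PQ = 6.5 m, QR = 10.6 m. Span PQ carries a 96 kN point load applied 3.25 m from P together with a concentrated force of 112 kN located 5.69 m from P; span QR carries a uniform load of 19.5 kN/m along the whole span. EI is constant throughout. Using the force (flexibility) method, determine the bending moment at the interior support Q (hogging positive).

Take M_Q as the redundant. Released structure: two simple spans PQ and QR with a hinge at Q.
Rotations at Q on the released spans (each span's end-slope, ×1/EI):
  span PQ: point load 96 at a = 3.25: Pab(L + a)/(6LEI) = 253.5/EI
  span PQ: point load 112 at a = 5.69: Pab(L + a)/(6LEI) = 161.3/EI
  span QR: UDL 19.5: wL³/(24EI) = 967.7/EI
  relative rotation θ_0 = (414.8 + 967.7)/EI = 1383/EI
A unit hogging moment at Q produces rotation L₁/(3EI) + L₂/(3EI) = 5.7/EI.
Slope continuity at Q: θ_0 = M_Q·5.7/EI, so M_Q = 1383/5.7 = 242.6 kN·m (hogging).

M_Q = 242.6 kN·m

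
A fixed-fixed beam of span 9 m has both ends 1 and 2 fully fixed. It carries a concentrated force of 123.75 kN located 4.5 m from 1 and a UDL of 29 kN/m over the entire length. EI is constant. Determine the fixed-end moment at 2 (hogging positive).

Release both end moments; the primary structure is a simply-supported span 12 with redundants M_1 and M_2.
End rotations of the released simple span under the applied load (×1/EI):
  at 1: point load 123.75 at a = 4.5: Pab(L + b)/(6LEI) = 626.5/EI
  at 2: point load 123.75 at a = 4.5: Pab(L + a)/(6LEI) = 626.5/EI
  at 1: UDL 29: wL³/(24EI) = 880.9/EI
  at 2: UDL 29: wL³/(24EI) = 880.9/EI
  θ_10 = 1507/EI,  θ_20 = 1507/EI
Flexibility coefficients: a unit moment at one end gives L/(3EI) there and L/(6EI) at the far end, so f₁₁ = f₂₂ = 3/EI and f₁₂ = f₂₁ = 1.5/EI.
Compatibility — zero rotation at each built-in end:
  3 M_1 + 1.5 M_2 = 1507
  1.5 M_1 + 3 M_2 = 1507
Solving the pair gives M_1 = 335 kN·m and M_2 = 335 kN·m (hogging).

M_2 = 335 kN·m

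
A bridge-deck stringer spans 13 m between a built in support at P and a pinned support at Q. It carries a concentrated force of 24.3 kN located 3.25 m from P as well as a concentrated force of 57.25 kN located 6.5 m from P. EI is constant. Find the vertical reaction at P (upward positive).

Take the reaction at Q as the redundant and release it; the primary structure is a cantilever fixed at P.
Deflection at Q on the released cantilever, summing each load's contribution:
  point load 24.3 at a = 3.25: Pa²(3L − a)/(6EI) = 1529/EI
  point load 57.25 at a = 6.5: Pa²(3L − a)/(6EI) = 13102/EI
  δ_0 = 14631/EI
Tip deflection under a unit load at Q: L³/(3EI) = 732.3/EI.
Compatibility at Q: δ_0 − R_Q·δ_{QQ} = 0, so R_Q = 14631/732.3 = 19.98 kN.
Vertical equilibrium: R_P = ΣP − R_Q = 81.55 − 19.98 = 61.57 kN.

R_P = 61.57 kN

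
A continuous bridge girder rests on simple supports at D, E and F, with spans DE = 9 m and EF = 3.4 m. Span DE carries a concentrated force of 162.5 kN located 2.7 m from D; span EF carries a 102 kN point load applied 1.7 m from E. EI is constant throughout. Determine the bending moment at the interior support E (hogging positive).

Release continuity at E by inserting a hinge; the redundant is the internal moment M_E. The primary structure is two simply-supported spans DE and EF.
End slopes at the hinge E, treating each span as simply supported:
  span DE: point load 162.5 at a = 2.7: Pab(L + a)/(6LEI) = 598.9/EI
  span EF: point load 102 at a = 1.7: Pab(L + b)/(6LEI) = 73.69/EI
  relative rotation θ_0 = (598.9 + 73.69)/EI = 672.6/EI
A unit hogging moment at E produces rotation L₁/(3EI) + L₂/(3EI) = 4.133/EI.
Compatibility: M_E·(L₁+L₂)/(3EI) = θ_0, giving M_E = 162.7 kN·m (hogging).

M_E = 162.7 kN·m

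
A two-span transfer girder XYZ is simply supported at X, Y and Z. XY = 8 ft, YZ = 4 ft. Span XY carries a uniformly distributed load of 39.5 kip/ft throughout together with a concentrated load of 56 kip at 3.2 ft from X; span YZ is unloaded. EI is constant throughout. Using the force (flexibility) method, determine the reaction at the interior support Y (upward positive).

Release continuity at Y by inserting a hinge; the redundant is the internal moment M_Y. The primary structure is two simply-supported spans XY and YZ.
Discontinuity in slope at Y on the released structure — sum the simple-span end rotations:
  span XY: UDL 39.5: wL³/(24EI) = 842.7/EI
  span XY: point load 56 at a = 3.2: Pab(L + a)/(6LEI) = 200.7/EI
  relative rotation θ_0 = (1043 + 0)/EI = 1043/EI
A unit hogging moment at Y produces rotation L₁/(3EI) + L₂/(3EI) = 4/EI.
Slope continuity at Y: θ_0 = M_Y·4/EI, so M_Y = 1043/4 = 260.8 kip·ft (hogging).
Span XY, ΣM about X with M_Y applied at Y: R_Y^{XY}·8 = 1443 + 260.8, so R_Y^{XY} = 213 kip and R_X = 372 − 213 = 159 kip.
Span YZ, ΣM about Z: R_Y^{YZ}·4 = 0 + 260.8, so R_Y^{YZ} = 65.21 kip and R_Z = 0 − 65.21 = -65.21 kip.
R_Y = 213 + 65.21 = 278.2 kip.

R_Y = 278.2 kip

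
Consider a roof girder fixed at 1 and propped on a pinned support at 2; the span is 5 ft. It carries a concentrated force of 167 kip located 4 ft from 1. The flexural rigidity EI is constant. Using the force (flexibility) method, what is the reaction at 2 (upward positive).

Release the roller at 2. Primary structure: cantilever fixed at 1.
Downward deflection at the released point 2 due to the loads:
  point load 167 at a = 4: Pa²(3L − a)/(6EI) = 4899/EI
Tip deflection under a unit load at 2: L³/(3EI) = 41.67/EI.
Compatibility at 2: δ_0 − R_2·δ_{22} = 0, so R_2 = 4899/41.67 = 117.6 kip.

R_2 = 117.6 kip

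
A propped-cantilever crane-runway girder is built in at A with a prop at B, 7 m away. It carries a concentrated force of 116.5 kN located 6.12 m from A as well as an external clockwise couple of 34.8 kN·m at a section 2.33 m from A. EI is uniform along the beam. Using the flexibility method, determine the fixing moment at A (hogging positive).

M_A = 56.28 kN·m

Release the roller at B. Primary structure: cantilever fixed at A.
Free-end deflection of the primary structure under the applied loading (downward +):
  point load 116.5 at a = 6.12: Pa²(3L − a)/(6EI) = 10821/EI
  clockwise couple 34.8 at a = 2.33: M₀a(2L − a)/(2EI) = 473.1/EI
  δ_0 = 11294/EI
Tip deflection under a unit load at B: L³/(3EI) = 114.3/EI.
The prop prevents deflection at B: R_B = δ_0/δ_{BB} = 11294/114.3 = 98.79 kN.
Moment equilibrium about A: M_A = Σ(load moments about A) − R_B·L = 747.8 − 98.79×7 = 56.28 kN·m.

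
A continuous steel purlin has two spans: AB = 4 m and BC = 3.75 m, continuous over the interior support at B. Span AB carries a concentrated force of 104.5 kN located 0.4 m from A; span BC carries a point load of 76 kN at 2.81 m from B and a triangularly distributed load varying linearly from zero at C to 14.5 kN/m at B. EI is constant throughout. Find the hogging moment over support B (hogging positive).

M_B = 33.45 kN·m

Release continuity at B by inserting a hinge; the redundant is the internal moment M_B. The primary structure is two simply-supported spans AB and BC.
End slopes at the hinge B, treating each span as simply supported:
  span AB: point load 104.5 at a = 0.4: Pab(L + a)/(6LEI) = 27.59/EI
  span BC: point load 76 at a = 2.81: Pab(L + b)/(6LEI) = 41.84/EI
  span BC: triangular load, peak 14.5: w₀L³/(45EI) = 16.99/EI
  relative rotation θ_0 = (27.59 + 58.84)/EI = 86.42/EI
A unit hogging moment at B produces rotation L₁/(3EI) + L₂/(3EI) = 2.583/EI.
Slope continuity at B: θ_0 = M_B·2.583/EI, so M_B = 86.42/2.583 = 33.45 kN·m (hogging).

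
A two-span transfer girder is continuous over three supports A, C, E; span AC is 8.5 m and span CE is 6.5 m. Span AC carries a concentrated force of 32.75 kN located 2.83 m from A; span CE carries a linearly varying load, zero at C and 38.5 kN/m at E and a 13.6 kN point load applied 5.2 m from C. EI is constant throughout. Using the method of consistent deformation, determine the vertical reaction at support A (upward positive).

Insert a hinge at C; M_C is the redundant, and each span becomes simply supported.
Discontinuity in slope at C on the released structure — sum the simple-span end rotations:
  span AC: point load 32.75 at a = 2.83: Pab(L + a)/(6LEI) = 116.7/EI
  span CE: triangular load, peak 38.5: 7w₀L³/(360EI) = 205.6/EI
  span CE: point load 13.6 at a = 5.2: Pab(L + b)/(6LEI) = 18.39/EI
  relative rotation θ_0 = (116.7 + 224)/EI = 340.7/EI
A unit hogging moment at C produces rotation L₁/(3EI) + L₂/(3EI) = 5/EI.
Compatibility: M_C·(L₁+L₂)/(3EI) = θ_0, giving M_C = 68.14 kN·m (hogging).
Span AC, ΣM about A with M_C applied at C: R_C^{AC}·8.5 = 92.68 + 68.14, so R_C^{AC} = 18.92 kN and R_A = 32.75 − 18.92 = 13.83 kN.

R_A = 13.83 kN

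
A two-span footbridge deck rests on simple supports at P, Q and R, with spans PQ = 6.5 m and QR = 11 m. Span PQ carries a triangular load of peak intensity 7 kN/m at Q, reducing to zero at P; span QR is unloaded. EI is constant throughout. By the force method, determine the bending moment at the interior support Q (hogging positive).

Take M_Q as the redundant. Released structure: two simple spans PQ and QR with a hinge at Q.
Rotations at Q on the released spans (each span's end-slope, ×1/EI):
  span PQ: triangular load, peak 7: w₀L³/(45EI) = 42.72/EI
  relative rotation θ_0 = (42.72 + 0)/EI = 42.72/EI
A unit hogging moment at Q produces rotation L₁/(3EI) + L₂/(3EI) = 5.833/EI.
Compatibility: M_Q·(L₁+L₂)/(3EI) = θ_0, giving M_Q = 7.323 kN·m (hogging).

M_Q = 7.323 kN·m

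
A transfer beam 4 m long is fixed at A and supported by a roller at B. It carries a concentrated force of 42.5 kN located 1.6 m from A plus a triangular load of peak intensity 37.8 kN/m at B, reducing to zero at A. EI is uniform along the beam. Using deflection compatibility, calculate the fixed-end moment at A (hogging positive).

Remove the prop at B; the released (primary) structure is a cantilever built in at A.
Downward deflection at the released point B due to the loads:
  point load 42.5 at a = 1.6: Pa²(3L − a)/(6EI) = 188.6/EI
  triangular load, peak 37.8 at the free end: 11w₀L⁴/(120EI) = 887/EI
  δ_0 = 1076/EI
Tip deflection under a unit load at B: L³/(3EI) = 21.33/EI.
Compatibility at B: δ_0 − R_B·δ_{BB} = 0, so R_B = 1076/21.33 = 50.42 kN.
Moment equilibrium about A: M_A = Σ(load moments about A) − R_B·L = 269.6 − 50.42×4 = 67.92 kN·m.

M_A = 67.92 kN·m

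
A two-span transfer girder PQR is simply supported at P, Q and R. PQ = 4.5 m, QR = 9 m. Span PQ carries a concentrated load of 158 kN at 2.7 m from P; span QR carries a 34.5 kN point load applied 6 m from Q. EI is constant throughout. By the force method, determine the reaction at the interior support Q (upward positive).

Insert a hinge at Q; M_Q is the redundant, and each span becomes simply supported.
Rotations at Q on the released spans (each span's end-slope, ×1/EI):
  span PQ: point load 158 at a = 2.7: Pab(L + a)/(6LEI) = 204.8/EI
  span QR: point load 34.5 at a = 6: Pab(L + b)/(6LEI) = 138/EI
  relative rotation θ_0 = (204.8 + 138)/EI = 342.8/EI
A unit hogging moment at Q produces rotation L₁/(3EI) + L₂/(3EI) = 4.5/EI.
Slope continuity at Q: θ_0 = M_Q·4.5/EI, so M_Q = 342.8/4.5 = 76.17 kN·m (hogging).
Span PQ, ΣM about P with M_Q applied at Q: R_Q^{PQ}·4.5 = 426.6 + 76.17, so R_Q^{PQ} = 111.7 kN and R_P = 158 − 111.7 = 46.27 kN.
Span QR, ΣM about R: R_Q^{QR}·9 = 103.5 + 76.17, so R_Q^{QR} = 19.96 kN and R_R = 34.5 − 19.96 = 14.54 kN.
R_Q = 111.7 + 19.96 = 131.7 kN.

R_Q = 131.7 kN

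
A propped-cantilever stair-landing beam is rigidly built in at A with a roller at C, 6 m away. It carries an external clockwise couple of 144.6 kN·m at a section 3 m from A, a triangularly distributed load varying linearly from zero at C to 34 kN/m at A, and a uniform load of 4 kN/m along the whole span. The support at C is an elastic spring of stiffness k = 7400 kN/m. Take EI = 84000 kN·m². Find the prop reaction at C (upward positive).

Choose R_C as the redundant. The primary structure is the cantilever fixed at A.
Free-end deflection of the primary structure under the applied loading (downward +):
  clockwise couple 144.6 at a = 3: M₀a(2L − a)/(2EI) = 1952/EI
  triangular load, peak 34 at the fixed end: w₀L⁴/(30EI) = 1469/EI
  UDL 4: wL⁴/(8EI) = 648/EI
  δ_0 = 4069/EI
Flexibility coefficient — unit upward force at C: δ_{CC} = L³/(3EI) = 72/EI.
With EI = 84000 kN·m²: δ_0 = 0.048439 m and δ_{CC} = 0.000857 m/kN.
Compatibility — the spring shortens by R_C/k under the reaction it provides: δ_0 − R_C·δ_{CC} = R_C/k. With 1/k = 0.000135 m/kN, R_C = δ_0 / (δ_{CC} + 1/k) = 0.048439 / (0.000857 + 0.000135) = 48.82 kN.

R_C = 48.82 kN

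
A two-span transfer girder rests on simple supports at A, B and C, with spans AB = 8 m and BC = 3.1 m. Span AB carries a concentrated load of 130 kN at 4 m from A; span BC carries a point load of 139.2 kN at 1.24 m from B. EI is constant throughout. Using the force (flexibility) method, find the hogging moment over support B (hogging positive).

M_B = 163.7 kN·m

Release continuity at B by inserting a hinge; the redundant is the internal moment M_B. The primary structure is two simply-supported spans AB and BC.
End slopes at the hinge B, treating each span as simply supported:
  span AB: point load 130 at a = 4: Pab(L + a)/(6LEI) = 520/EI
  span BC: point load 139.2 at a = 1.24: Pab(L + b)/(6LEI) = 85.61/EI
  relative rotation θ_0 = (520 + 85.61)/EI = 605.6/EI
A unit hogging moment at B produces rotation L₁/(3EI) + L₂/(3EI) = 3.7/EI.
Slope continuity at B: θ_0 = M_B·3.7/EI, so M_B = 605.6/3.7 = 163.7 kN·m (hogging).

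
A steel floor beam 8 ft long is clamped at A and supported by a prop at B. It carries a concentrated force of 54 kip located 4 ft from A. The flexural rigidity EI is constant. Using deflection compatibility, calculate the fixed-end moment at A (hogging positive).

Remove the prop at B; the released (primary) structure is a cantilever built in at A.
Primary-structure tip deflection at B by superposition:
  point load 54 at a = 4: Pa²(3L − a)/(6EI) = 2880/EI
Tip deflection under a unit load at B: L³/(3EI) = 170.7/EI.
The prop prevents deflection at B: R_B = δ_0/δ_{BB} = 2880/170.7 = 16.88 kip.
Moment equilibrium about A: M_A = Σ(load moments about A) − R_B·L = 216 − 16.88×8 = 81 kip·ft.

M_A = 81 kip·ft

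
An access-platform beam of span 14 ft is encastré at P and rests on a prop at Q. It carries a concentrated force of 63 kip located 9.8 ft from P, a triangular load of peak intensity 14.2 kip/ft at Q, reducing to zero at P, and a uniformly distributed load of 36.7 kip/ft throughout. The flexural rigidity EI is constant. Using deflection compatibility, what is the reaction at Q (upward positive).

Choose R_Q as the redundant. The primary structure is the cantilever fixed at P.
Deflection at Q on the released cantilever, summing each load's contribution:
  point load 63 at a = 9.8: Pa²(3L − a)/(6EI) = 32471/EI
  triangular load, peak 14.2 at the free end: 11w₀L⁴/(120EI) = 50005/EI
  UDL 36.7: wL⁴/(8EI) = 176233/EI
  δ_0 = 258709/EI
Tip deflection under a unit load at Q: L³/(3EI) = 914.7/EI.
The prop prevents deflection at Q: R_Q = δ_0/δ_{QQ} = 258709/914.7 = 282.8 kip.

R_Q = 282.8 kip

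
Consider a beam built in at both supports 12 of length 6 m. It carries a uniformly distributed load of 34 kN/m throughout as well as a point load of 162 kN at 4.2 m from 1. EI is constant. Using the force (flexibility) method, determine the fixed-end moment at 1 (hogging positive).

M_1 = 163.2 kN·m

Release both end moments; the primary structure is a simply-supported span 12 with redundants M_1 and M_2.
Simple-span end rotations at 1 and 2 under the given loads:
  at 1: UDL 34: wL³/(24EI) = 306/EI
  at 2: UDL 34: wL³/(24EI) = 306/EI
  at 1: point load 162 at a = 4.2: Pab(L + b)/(6LEI) = 265.4/EI
  at 2: point load 162 at a = 4.2: Pab(L + a)/(6LEI) = 347/EI
  θ_10 = 571.4/EI,  θ_20 = 653/EI
Flexibility coefficients: a unit moment at one end gives L/(3EI) there and L/(6EI) at the far end, so f₁₁ = f₂₂ = 2/EI and f₁₂ = f₂₁ = 1/EI.
Compatibility — zero rotation at each built-in end:
  2 M_1 + 1 M_2 = 571.4
  1 M_1 + 2 M_2 = 653
Solving the pair gives M_1 = 163.2 kN·m and M_2 = 244.9 kN·m (hogging).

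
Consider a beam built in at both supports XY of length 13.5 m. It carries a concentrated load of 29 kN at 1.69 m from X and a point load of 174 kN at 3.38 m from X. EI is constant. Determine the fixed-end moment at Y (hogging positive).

M_Y = 115.7 kN·m

Take the two fixed-end moments M_X, M_Y as redundants; the released structure is the simple span XY.
On the primary (simply-supported) span, the end slopes from the loading are:
  at X: point load 29 at a = 1.69: Pab(L + b)/(6LEI) = 180.9/EI
  at Y: point load 29 at a = 1.69: Pab(L + a)/(6LEI) = 108.5/EI
  at X: point load 174 at a = 3.38: Pab(L + b)/(6LEI) = 1736/EI
  at Y: point load 174 at a = 3.38: Pab(L + a)/(6LEI) = 1240/EI
  θ_X0 = 1916/EI,  θ_Y0 = 1349/EI
Flexibility coefficients: a unit moment at one end gives L/(3EI) there and L/(6EI) at the far end, so f₁₁ = f₂₂ = 4.5/EI and f₁₂ = f₂₁ = 2.25/EI.
Compatibility — zero rotation at each built-in end:
  4.5 M_X + 2.25 M_Y = 1916
  2.25 M_X + 4.5 M_Y = 1349
Solving the pair gives M_X = 368 kN·m and M_Y = 115.7 kN·m (hogging).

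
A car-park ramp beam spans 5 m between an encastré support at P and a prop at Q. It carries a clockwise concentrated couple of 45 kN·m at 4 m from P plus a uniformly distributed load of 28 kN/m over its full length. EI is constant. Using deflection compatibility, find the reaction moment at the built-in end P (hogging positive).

Take the reaction at Q as the redundant and release it; the primary structure is a cantilever fixed at P.
Deflection at Q on the released cantilever, summing each load's contribution:
  clockwise couple 45 at a = 4: M₀a(2L − a)/(2EI) = 540/EI
  UDL 28: wL⁴/(8EI) = 2188/EI
  δ_0 = 2728/EI
Tip deflection under a unit load at Q: L³/(3EI) = 41.67/EI.
Compatibility at Q: δ_0 − R_Q·δ_{QQ} = 0, so R_Q = 2728/41.67 = 65.46 kN.
Moment equilibrium about P: M_P = Σ(load moments about P) − R_Q·L = 395 − 65.46×5 = 67.7 kN·m.

M_P = 67.7 kN·m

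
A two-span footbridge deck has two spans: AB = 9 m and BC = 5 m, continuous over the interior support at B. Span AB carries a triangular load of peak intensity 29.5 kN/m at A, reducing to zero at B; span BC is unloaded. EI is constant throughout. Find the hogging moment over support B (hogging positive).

M_B = 89.61 kN·m

Take M_B as the redundant. Released structure: two simple spans AB and BC with a hinge at B.
End slopes at the hinge B, treating each span as simply supported:
  span AB: triangular load, peak 29.5: 7w₀L³/(360EI) = 418.2/EI
  relative rotation θ_0 = (418.2 + 0)/EI = 418.2/EI
A unit hogging moment at B produces rotation L₁/(3EI) + L₂/(3EI) = 4.667/EI.
Compatibility: M_B·(L₁+L₂)/(3EI) = θ_0, giving M_B = 89.61 kN·m (hogging).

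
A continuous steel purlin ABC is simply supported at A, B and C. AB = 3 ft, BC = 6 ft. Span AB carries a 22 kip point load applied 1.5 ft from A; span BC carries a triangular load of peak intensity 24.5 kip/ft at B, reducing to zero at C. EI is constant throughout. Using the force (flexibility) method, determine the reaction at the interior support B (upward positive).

R_B = 81.66 kip

Take M_B as the redundant. Released structure: two simple spans AB and BC with a hinge at B.
Rotations at B on the released spans (each span's end-slope, ×1/EI):
  span AB: point load 22 at a = 1.5: Pab(L + a)/(6LEI) = 12.38/EI
  span BC: triangular load, peak 24.5: w₀L³/(45EI) = 117.6/EI
  relative rotation θ_0 = (12.38 + 117.6)/EI = 130/EI
A unit hogging moment at B produces rotation L₁/(3EI) + L₂/(3EI) = 3/EI.
Compatibility: M_B·(L₁+L₂)/(3EI) = θ_0, giving M_B = 43.33 kip·ft (hogging).
Span AB, ΣM about A with M_B applied at B: R_B^{AB}·3 = 33 + 43.33, so R_B^{AB} = 25.44 kip and R_A = 22 − 25.44 = -3.442 kip.
Span BC, ΣM about C: R_B^{BC}·6 = 294 + 43.33, so R_B^{BC} = 56.22 kip and R_C = 73.5 − 56.22 = 17.28 kip.
R_B = 25.44 + 56.22 = 81.66 kip.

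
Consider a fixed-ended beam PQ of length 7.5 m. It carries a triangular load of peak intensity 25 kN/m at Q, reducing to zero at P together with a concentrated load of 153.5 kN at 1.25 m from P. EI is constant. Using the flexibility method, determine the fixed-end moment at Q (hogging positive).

Release both end moments; the primary structure is a simply-supported span PQ with redundants M_P and M_Q.
Simple-span end rotations at P and Q under the given loads:
  at P: triangular load, peak 25: 7w₀L³/(360EI) = 205.1/EI
  at Q: triangular load, peak 25: w₀L³/(45EI) = 234.4/EI
  at P: point load 153.5 at a = 1.25: Pab(L + b)/(6LEI) = 366.4/EI
  at Q: point load 153.5 at a = 1.25: Pab(L + a)/(6LEI) = 233.2/EI
  θ_P0 = 571.5/EI,  θ_Q0 = 467.6/EI
Flexibility coefficients: a unit moment at one end gives L/(3EI) there and L/(6EI) at the far end, so f₁₁ = f₂₂ = 2.5/EI and f₁₂ = f₂₁ = 1.25/EI.
Compatibility — zero rotation at each built-in end:
  2.5 M_P + 1.25 M_Q = 571.5
  1.25 M_P + 2.5 M_Q = 467.6
Solving the pair gives M_P = 180.1 kN·m and M_Q = 96.96 kN·m (hogging).

M_Q = 96.96 kN·m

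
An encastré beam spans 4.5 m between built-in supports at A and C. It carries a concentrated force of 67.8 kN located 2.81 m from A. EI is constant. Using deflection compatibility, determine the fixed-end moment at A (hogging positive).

M_A = 26.87 kN·m

Take the two fixed-end moments M_A, M_C as redundants; the released structure is the simple span AC.
On the primary (simply-supported) span, the end slopes from the loading are:
  at A: point load 67.8 at a = 2.81: Pab(L + b)/(6LEI) = 73.82/EI
  at C: point load 67.8 at a = 2.81: Pab(L + a)/(6LEI) = 87.17/EI
  θ_A0 = 73.82/EI,  θ_C0 = 87.17/EI
Flexibility coefficients: a unit moment at one end gives L/(3EI) there and L/(6EI) at the far end, so f₁₁ = f₂₂ = 1.5/EI and f₁₂ = f₂₁ = 0.75/EI.
Compatibility — zero rotation at each built-in end:
  1.5 M_A + 0.75 M_C = 73.82
  0.75 M_A + 1.5 M_C = 87.17
Solving the pair gives M_A = 26.87 kN·m and M_C = 44.68 kN·m (hogging).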